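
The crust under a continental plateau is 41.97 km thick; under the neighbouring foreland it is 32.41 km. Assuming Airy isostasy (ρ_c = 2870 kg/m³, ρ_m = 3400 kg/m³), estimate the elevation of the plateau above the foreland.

Excess crust Δ = 41.97 km − 32.41 km = 9.56 km, split between elevation h and root r with h + r = Δ.
Airy balance ρ_c h = (ρ_m − ρ_c) r gives r = h ρ_c/(ρ_m − ρ_c), so h (1 + ρ_c/(ρ_m − ρ_c)) = Δ, i.e. h = Δ (ρ_m − ρ_c)/ρ_m.
h = 9.56 km × 530/3400 = 1.49 km.

1.49 km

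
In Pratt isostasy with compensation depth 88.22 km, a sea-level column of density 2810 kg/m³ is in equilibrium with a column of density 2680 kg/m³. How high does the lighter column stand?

4.28 km

ρ_ref D = ρ (D + h) → h = D (ρ_ref − ρ)/ρ.
h = 88.22 km × (2810 − 2680)/2680 = 4.28 km.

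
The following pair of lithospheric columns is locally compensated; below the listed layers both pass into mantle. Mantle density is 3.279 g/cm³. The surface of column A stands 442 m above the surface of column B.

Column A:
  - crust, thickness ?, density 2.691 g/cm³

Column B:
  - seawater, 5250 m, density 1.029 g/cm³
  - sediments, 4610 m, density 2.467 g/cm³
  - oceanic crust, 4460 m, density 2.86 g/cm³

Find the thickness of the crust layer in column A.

Take the compensation level at the base of the deeper column (depth z_c below the surface of column A) and equate Σ ρ_i t_i down to z_c; mantle fills any gap and the z_c terms cancel.
Column A: x×2.691 + (z_c − 0 − x)×3.279
Column B: 442×0 + 5250×1.029 + 4610×2.467 + 4460×2.86 + (z_c − 442 − 14320)×3.279
The z_c×3.279 term appears on both sides and cancels. Collect the known terms of each column as K = Σ(ρt)_known − 3.279 × (depth of known layers): K_A = 0 − 3.279×0 = 0; K_B = 29530.72 − 3.279×(442 + 14320) = −18873.878.
Balance: K_A − x×(3.279 − 2.691) = K_B, so x = (K_A − K_B)/(3.279 − 2.691) = 18873.9/0.588 = 32100 m.

32100 m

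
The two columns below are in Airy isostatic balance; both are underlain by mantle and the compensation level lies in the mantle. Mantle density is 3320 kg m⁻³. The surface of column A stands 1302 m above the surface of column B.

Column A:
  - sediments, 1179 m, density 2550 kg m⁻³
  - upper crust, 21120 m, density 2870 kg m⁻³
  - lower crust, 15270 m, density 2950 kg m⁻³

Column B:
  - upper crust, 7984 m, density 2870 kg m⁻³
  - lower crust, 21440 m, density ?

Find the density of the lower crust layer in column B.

Take the compensation level at the base of the deeper column (depth z_c below the surface of column A) and equate Σ ρ_i t_i down to z_c; mantle fills any gap and the z_c terms cancel.
Column A: 1179×2550 + 21120×2870 + 15270×2950 + (z_c − 37569)×3320
Column B: 1302×0 + 7984×2870 + 21440×ρ + (z_c − 1302 − 29424)×3320
The z_c×3320 term appears on both sides and cancels. Collect the known terms of each column as K = Σ(ρt)_known − 3320 × (depth of known layers): K_A = 108667350 − 3320×37569 = −16061730; K_B = 22914080 − 3320×(1302 + 29424) = −79096240.
Balance: K_A = K_B + 21440×ρ, so ρ = (K_A − K_B)/21440 = 63034500/21440 = 2940 kg m⁻³.

2940 kg m⁻³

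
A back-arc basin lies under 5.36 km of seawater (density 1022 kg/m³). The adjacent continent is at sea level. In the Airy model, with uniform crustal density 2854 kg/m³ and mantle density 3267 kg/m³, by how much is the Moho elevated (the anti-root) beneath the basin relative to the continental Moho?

23.8 km

In Airy isostatic equilibrium: replacing crust with seawater at the top is compensated by replacing crust with mantle at the base: d (ρ_c − ρ_w) = a (ρ_m − ρ_c).
a = d (ρ_c − ρ_w)/(ρ_m − ρ_c) = 5.36 km × 1832/413 = 23.8 km.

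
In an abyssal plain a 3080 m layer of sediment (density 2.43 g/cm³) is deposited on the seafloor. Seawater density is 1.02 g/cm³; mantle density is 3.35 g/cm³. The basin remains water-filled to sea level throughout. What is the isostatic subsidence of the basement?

Submarine loading: the sediment displaces seawater, and the subsidence is in turn flooded, so s (ρ_m − ρ_w) = t (ρ_sed − ρ_w).
s = 3080 m × (2.43 − 1.02) / (3.35 − 1.02) = 1860 m.

1860 m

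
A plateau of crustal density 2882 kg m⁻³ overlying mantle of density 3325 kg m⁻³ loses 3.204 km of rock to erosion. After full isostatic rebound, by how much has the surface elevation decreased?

Rebound u = e ρ_c/ρ_m = 3.204 km × 2882/3325 = 2.777 km.
Net surface drop = e − u = 3.204 km − 2.777 km = e (ρ_m − ρ_c)/ρ_m = 0.427 km.

0.427 km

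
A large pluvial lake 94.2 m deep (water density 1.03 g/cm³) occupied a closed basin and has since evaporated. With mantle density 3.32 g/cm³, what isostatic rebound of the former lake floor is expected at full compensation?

u = d ρ_w/ρ_m = 94.2 m × 1.03/3.32 = 29.2 m.

29.2 m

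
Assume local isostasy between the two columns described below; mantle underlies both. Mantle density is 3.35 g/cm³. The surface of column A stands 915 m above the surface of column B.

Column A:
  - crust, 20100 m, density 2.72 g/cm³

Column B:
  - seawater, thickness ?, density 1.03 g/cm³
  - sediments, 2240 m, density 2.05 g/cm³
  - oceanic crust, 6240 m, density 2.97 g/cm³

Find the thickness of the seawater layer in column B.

Take the compensation level at the base of the deeper column (depth z_c below the surface of column A) and equate Σ ρ_i t_i down to z_c; mantle fills any gap and the z_c terms cancel.
Column A: 20100×2.72 + (z_c − 20100)×3.35
Column B: 915×0 + x×1.03 + 2240×2.05 + 6240×2.97 + (z_c − 915 − 8480 − x)×3.35
The z_c×3.35 term appears on both sides and cancels. Collect the known terms of each column as K = Σ(ρt)_known − 3.35 × (depth of known layers): K_A = 54672 − 3.35×20100 = −12663; K_B = 23124.8 − 3.35×(915 + 8480) = −8348.45.
Balance: K_A = K_B − x×(3.35 − 1.03), so x = (K_B − K_A)/(3.35 − 1.03) = 4314.55/2.32 = 1860 m.

1860 m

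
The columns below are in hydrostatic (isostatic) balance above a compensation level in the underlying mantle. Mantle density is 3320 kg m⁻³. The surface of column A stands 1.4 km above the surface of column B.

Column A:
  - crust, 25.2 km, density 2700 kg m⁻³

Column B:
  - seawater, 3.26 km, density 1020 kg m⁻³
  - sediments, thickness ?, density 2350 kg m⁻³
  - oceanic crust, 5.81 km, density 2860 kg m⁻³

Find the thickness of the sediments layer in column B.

Take the compensation level at the base of the deeper column (depth z_c below the surface of column A) and equate Σ ρ_i t_i down to z_c; mantle fills any gap and the z_c terms cancel.
Column A: 25.2×2700 + (z_c − 25.2)×3320
Column B: 1.4×0 + 3.26×1020 + x×2350 + 5.81×2860 + (z_c − 1.4 − 9.07 − x)×3320
The z_c×3320 term appears on both sides and cancels. Collect the known terms of each column as K = Σ(ρt)_known − 3320 × (depth of known layers): K_A = 68040 − 3320×25.2 = −15624; K_B = 19941.8 − 3320×(1.4 + 9.07) = −14818.6.
Balance: K_A = K_B − x×(3320 − 2350), so x = (K_B − K_A)/(3320 − 2350) = 805.4/970 = 0.83 km.

0.83 km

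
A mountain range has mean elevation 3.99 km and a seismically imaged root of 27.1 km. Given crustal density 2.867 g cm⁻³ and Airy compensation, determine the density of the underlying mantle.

3.29 g cm⁻³

Airy balance: ρ_c h = (ρ_m − ρ_c) r → ρ_m = ρ_c (1 + h/r).
ρ_m = 2.867 × (1 + 3.99 km/27.1 km) = 3.29 g cm⁻³.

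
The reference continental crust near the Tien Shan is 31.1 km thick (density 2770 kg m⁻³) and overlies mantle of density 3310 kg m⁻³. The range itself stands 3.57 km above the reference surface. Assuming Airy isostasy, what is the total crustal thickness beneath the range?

Root depth r = h ρ_c / (ρ_m − ρ_c) = 3.57 km × 2770 / 540 = 18.31 km.
Total thickness = T + h + r = 31.1 km + 3.57 km + 18.31 km = 53 km.

53 km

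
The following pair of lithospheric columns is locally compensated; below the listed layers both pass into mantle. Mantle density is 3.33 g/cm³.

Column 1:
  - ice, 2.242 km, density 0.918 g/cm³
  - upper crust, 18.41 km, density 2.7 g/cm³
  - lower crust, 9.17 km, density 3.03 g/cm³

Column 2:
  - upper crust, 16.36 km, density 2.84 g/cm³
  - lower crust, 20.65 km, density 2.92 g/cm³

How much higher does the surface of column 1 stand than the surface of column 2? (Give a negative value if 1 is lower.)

For any compensation level in the mantle, the mantle terms cancel and isostasy reduces to e = (Σt_1 − Σt_2) − (Σ(ρt)_1 − Σ(ρt)_2) / ρ_m.
Σt_1 = 29.822 km; Σt_2 = 37.01 km; Σ(ρt)_1 = 79.550256; Σ(ρt)_2 = 106.7604 (in km·g/cm³).
e = (29.822 − 37.01) − (79.550256 − 106.7604) / 3.33 = 0.983 km.

0.983 km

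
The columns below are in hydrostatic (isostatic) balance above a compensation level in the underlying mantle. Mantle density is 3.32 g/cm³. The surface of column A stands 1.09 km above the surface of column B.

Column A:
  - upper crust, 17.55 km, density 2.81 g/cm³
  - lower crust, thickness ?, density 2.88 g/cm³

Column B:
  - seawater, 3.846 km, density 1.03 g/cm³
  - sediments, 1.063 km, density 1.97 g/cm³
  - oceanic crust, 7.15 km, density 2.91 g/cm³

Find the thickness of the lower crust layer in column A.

Take the compensation level at the base of the deeper column (depth z_c below the surface of column A) and equate Σ ρ_i t_i down to z_c; mantle fills any gap and the z_c terms cancel.
Column A: 17.55×2.81 + x×2.88 + (z_c − 17.55 − x)×3.32
Column B: 1.09×0 + 3.846×1.03 + 1.063×1.97 + 7.15×2.91 + (z_c − 1.09 − 12.059)×3.32
The z_c×3.32 term appears on both sides and cancels. Collect the known terms of each column as K = Σ(ρt)_known − 3.32 × (depth of known layers): K_A = 49.3155 − 3.32×17.55 = −8.9505; K_B = 26.86199 − 3.32×(1.09 + 12.059) = −16.79269.
Balance: K_A − x×(3.32 − 2.88) = K_B, so x = (K_A − K_B)/(3.32 − 2.88) = 7.84219/0.44 = 17.8 km.

17.8 km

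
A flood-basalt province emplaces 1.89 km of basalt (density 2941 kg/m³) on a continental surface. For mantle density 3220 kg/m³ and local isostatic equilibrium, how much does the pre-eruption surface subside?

1.73 km

Subaerial loading: s = t ρ_load / ρ_m.
s = 1.89 km × 2941/3220 = 1.73 km.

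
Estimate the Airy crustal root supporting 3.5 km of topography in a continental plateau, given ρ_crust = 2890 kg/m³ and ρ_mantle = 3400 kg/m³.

19.8 km

For local isostatic compensation: the weight of the topography is balanced by the buoyancy of the root, ρ_c h = (ρ_m − ρ_c) r.
r = h · ρ_c / (ρ_m − ρ_c) = 3.5 km × 2890 / (3400 − 2890) = 19.8 km.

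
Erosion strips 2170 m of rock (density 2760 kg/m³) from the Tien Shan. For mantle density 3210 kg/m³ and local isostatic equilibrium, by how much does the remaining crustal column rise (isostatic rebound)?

1870 m

Unloading: uplift u = e ρ_c/ρ_m = 2170 m × 2760/3210 = 1870 m.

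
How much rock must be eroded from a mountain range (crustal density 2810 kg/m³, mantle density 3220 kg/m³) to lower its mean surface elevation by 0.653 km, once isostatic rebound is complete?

Net drop Δ = e − u = e − e ρ_c/ρ_m = e (ρ_m − ρ_c)/ρ_m.
e = Δ ρ_m/(ρ_m − ρ_c) = 0.653 km × 3220/410 = 5.13 km.

5.13 km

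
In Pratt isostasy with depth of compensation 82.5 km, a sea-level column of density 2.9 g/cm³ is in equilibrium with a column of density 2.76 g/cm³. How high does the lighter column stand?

4.18 km

ρ_ref D = ρ (D + h) → h = D (ρ_ref − ρ)/ρ.
h = 82.5 km × (2.9 − 2.76)/2.76 = 4.18 km.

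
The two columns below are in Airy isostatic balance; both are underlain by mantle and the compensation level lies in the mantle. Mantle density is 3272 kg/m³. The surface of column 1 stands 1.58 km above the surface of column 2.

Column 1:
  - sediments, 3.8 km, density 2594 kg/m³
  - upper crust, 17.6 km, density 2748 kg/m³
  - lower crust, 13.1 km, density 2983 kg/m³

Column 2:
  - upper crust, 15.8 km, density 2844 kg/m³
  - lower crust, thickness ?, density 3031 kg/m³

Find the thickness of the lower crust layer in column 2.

15.2 km

Take the compensation level at the base of the deeper column (depth z_c below the surface of column 1) and equate Σ ρ_i t_i down to z_c; mantle fills any gap and the z_c terms cancel.
Column 1: 3.8×2594 + 17.6×2748 + 13.1×2983 + (z_c − 34.5)×3272
Column 2: 1.58×0 + 15.8×2844 + x×3031 + (z_c − 1.58 − 15.8 − x)×3272
The z_c×3272 term appears on both sides and cancels. Collect the known terms of each column as K = Σ(ρt)_known − 3272 × (depth of known layers): K_1 = 97299.3 − 3272×34.5 = −15584.7; K_2 = 44935.2 − 3272×(1.58 + 15.8) = −11932.16.
Balance: K_1 = K_2 − x×(3272 − 3031), so x = (K_2 − K_1)/(3272 − 3031) = 3652.54/241 = 15.2 km.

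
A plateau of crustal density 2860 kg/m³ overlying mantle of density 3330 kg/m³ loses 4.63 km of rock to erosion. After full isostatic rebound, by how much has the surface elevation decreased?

0.653 km

Rebound u = e ρ_c/ρ_m = 4.63 km × 2860/3330 = 3.977 km.
Net surface drop = e − u = 4.63 km − 3.977 km = e (ρ_m − ρ_c)/ρ_m = 0.653 km.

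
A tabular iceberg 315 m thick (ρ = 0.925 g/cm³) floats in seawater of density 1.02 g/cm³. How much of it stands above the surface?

29.3 m

Floating equilibrium: submerged depth d = t ρ_obj/ρ_fluid = 315 m × 0.925/1.02 = 285.7 m.
Freeboard = t − d = 315 m − 285.7 m = 29.3 m.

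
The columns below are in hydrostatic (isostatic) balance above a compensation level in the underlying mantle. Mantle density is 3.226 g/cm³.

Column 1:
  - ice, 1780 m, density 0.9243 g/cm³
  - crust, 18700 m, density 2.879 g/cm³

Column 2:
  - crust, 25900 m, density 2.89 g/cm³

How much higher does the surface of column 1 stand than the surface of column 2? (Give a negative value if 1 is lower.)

584 m

For any compensation level in the mantle, the mantle terms cancel and isostasy reduces to e = (Σt_1 − Σt_2) − (Σ(ρt)_1 − Σ(ρt)_2) / ρ_m.
Σt_1 = 20480 m; Σt_2 = 25900 m; Σ(ρt)_1 = 55482.554; Σ(ρt)_2 = 74851 (in m·g/cm³).
e = (20480 − 25900) − (55482.554 − 74851) / 3.226 = 584 m.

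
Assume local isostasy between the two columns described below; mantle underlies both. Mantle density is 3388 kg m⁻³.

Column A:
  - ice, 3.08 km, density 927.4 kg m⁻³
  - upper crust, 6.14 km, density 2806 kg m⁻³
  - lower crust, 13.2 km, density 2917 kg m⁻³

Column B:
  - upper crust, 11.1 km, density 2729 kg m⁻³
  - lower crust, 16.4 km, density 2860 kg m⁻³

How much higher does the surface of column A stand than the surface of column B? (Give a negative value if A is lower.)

0.412 km

For any compensation level in the mantle, the mantle terms cancel and isostasy reduces to e = (Σt_A − Σt_B) − (Σ(ρt)_A − Σ(ρt)_B) / ρ_m.
Σt_A = 22.42 km; Σt_B = 27.5 km; Σ(ρt)_A = 58589.632; Σ(ρt)_B = 77195.9 (in km·kg m⁻³).
e = (22.42 − 27.5) − (58589.632 − 77195.9) / 3388 = 0.412 km.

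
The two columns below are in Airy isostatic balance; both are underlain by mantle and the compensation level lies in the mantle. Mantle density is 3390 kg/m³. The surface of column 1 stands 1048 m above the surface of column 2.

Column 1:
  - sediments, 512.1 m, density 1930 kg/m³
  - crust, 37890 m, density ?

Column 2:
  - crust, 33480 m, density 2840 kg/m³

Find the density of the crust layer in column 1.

2830 kg/m³

Take the compensation level at the base of the deeper column (depth z_c below the surface of column 1) and equate Σ ρ_i t_i down to z_c; mantle fills any gap and the z_c terms cancel.
Column 1: 512.1×1930 + 37890×ρ + (z_c − 38402.1)×3390
Column 2: 1048×0 + 33480×2840 + (z_c − 1048 − 33480)×3390
The z_c×3390 term appears on both sides and cancels. Collect the known terms of each column as K = Σ(ρt)_known − 3390 × (depth of known layers): K_1 = 988353 − 3390×38402.1 = −129194766; K_2 = 95083200 − 3390×(1048 + 33480) = −21966720.
Balance: K_1 + 37890×ρ = K_2, so ρ = (K_2 − K_1)/37890 = 107228000/37890 = 2830 kg/m³.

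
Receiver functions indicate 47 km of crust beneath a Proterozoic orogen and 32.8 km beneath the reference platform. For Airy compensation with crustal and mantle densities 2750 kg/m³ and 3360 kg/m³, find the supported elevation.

Excess crust Δ = 47 km − 32.8 km = 14.2 km, split between elevation h and root r with h + r = Δ.
Airy balance ρ_c h = (ρ_m − ρ_c) r gives r = h ρ_c/(ρ_m − ρ_c), so h (1 + ρ_c/(ρ_m − ρ_c)) = Δ, i.e. h = Δ (ρ_m − ρ_c)/ρ_m.
h = 14.2 km × 610/3360 = 2.58 km.

2.58 km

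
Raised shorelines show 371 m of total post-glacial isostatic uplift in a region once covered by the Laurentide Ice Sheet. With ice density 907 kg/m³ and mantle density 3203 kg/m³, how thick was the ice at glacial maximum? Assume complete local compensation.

u = t ρ_ice/ρ_m → t = u ρ_m/ρ_ice = 371 m × 3203/907 = 1310 m.

1310 m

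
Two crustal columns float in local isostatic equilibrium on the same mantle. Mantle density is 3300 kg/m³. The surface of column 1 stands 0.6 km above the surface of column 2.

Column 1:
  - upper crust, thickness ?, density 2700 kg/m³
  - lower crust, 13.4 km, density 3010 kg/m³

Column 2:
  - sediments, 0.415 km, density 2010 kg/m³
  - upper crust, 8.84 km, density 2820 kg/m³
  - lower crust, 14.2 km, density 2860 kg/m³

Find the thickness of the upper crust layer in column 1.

Take the compensation level at the base of the deeper column (depth z_c below the surface of column 1) and equate Σ ρ_i t_i down to z_c; mantle fills any gap and the z_c terms cancel.
Column 1: x×2700 + 13.4×3010 + (z_c − 13.4 − x)×3300
Column 2: 0.6×0 + 0.415×2010 + 8.84×2820 + 14.2×2860 + (z_c − 0.6 − 23.455)×3300
The z_c×3300 term appears on both sides and cancels. Collect the known terms of each column as K = Σ(ρt)_known − 3300 × (depth of known layers): K_1 = 40334 − 3300×13.4 = −3886; K_2 = 66374.95 − 3300×(0.6 + 23.455) = −13006.55.
Balance: K_1 − x×(3300 − 2700) = K_2, so x = (K_1 − K_2)/(3300 − 2700) = 9120.55/600 = 15.2 km.

15.2 km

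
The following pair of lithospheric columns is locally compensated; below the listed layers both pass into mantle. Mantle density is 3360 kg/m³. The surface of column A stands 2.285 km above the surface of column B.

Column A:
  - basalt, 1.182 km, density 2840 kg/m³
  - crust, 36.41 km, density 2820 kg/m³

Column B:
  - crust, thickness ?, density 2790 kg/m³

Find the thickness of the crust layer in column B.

Take the compensation level at the base of the deeper column (depth z_c below the surface of column A) and equate Σ ρ_i t_i down to z_c; mantle fills any gap and the z_c terms cancel.
Column A: 1.182×2840 + 36.41×2820 + (z_c − 37.592)×3360
Column B: 2.285×0 + x×2790 + (z_c − 2.285 − 0 − x)×3360
The z_c×3360 term appears on both sides and cancels. Collect the known terms of each column as K = Σ(ρt)_known − 3360 × (depth of known layers): K_A = 106033.08 − 3360×37.592 = −20276.04; K_B = 0 − 3360×(2.285 + 0) = −7677.6.
Balance: K_A = K_B − x×(3360 − 2790), so x = (K_B − K_A)/(3360 − 2790) = 12598.4/570 = 22.1 km.

22.1 km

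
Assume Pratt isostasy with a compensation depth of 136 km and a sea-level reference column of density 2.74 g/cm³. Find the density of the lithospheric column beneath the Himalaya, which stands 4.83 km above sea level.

2.65 g/cm³

Pratt balance: ρ_ref D = ρ (D + h).
ρ = ρ_ref D/(D + h) = 2.74 × 136 km/(136 km + 4.83 km) = 2.65 g/cm³.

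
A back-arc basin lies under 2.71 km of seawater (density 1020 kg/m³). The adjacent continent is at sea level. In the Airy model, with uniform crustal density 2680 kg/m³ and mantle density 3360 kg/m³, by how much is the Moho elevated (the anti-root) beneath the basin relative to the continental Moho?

In Airy isostatic equilibrium: replacing crust with seawater at the top is compensated by replacing crust with mantle at the base: d (ρ_c − ρ_w) = a (ρ_m − ρ_c).
a = d (ρ_c − ρ_w)/(ρ_m − ρ_c) = 2.71 km × 1660/680 = 6.62 km.

6.62 km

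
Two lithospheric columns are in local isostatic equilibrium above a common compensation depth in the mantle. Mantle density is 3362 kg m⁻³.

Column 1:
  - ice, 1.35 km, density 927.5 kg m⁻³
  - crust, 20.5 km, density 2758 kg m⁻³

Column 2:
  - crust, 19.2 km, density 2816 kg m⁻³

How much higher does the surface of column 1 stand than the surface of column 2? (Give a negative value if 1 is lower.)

1.54 km

For any compensation level in the mantle, the mantle terms cancel and isostasy reduces to e = (Σt_1 − Σt_2) − (Σ(ρt)_1 − Σ(ρt)_2) / ρ_m.
Σt_1 = 21.85 km; Σt_2 = 19.2 km; Σ(ρt)_1 = 57791.125; Σ(ρt)_2 = 54067.2 (in km·kg m⁻³).
e = (21.85 − 19.2) − (57791.125 − 54067.2) / 3362 = 1.54 km.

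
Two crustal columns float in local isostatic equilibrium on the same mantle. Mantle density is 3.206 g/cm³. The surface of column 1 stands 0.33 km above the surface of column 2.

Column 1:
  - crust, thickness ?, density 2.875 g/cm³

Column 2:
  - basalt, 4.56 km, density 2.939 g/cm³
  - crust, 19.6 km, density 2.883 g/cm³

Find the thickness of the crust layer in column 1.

Take the compensation level at the base of the deeper column (depth z_c below the surface of column 1) and equate Σ ρ_i t_i down to z_c; mantle fills any gap and the z_c terms cancel.
Column 1: x×2.875 + (z_c − 0 − x)×3.206
Column 2: 0.33×0 + 4.56×2.939 + 19.6×2.883 + (z_c − 0.33 − 24.16)×3.206
The z_c×3.206 term appears on both sides and cancels. Collect the known terms of each column as K = Σ(ρt)_known − 3.206 × (depth of known layers): K_1 = 0 − 3.206×0 = 0; K_2 = 69.90864 − 3.206×(0.33 + 24.16) = −8.6063.
Balance: K_1 − x×(3.206 − 2.875) = K_2, so x = (K_1 − K_2)/(3.206 − 2.875) = 8.6063/0.331 = 26 km.

26 km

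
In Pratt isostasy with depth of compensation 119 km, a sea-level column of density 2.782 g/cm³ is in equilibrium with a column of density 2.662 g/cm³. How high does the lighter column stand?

ρ_ref D = ρ (D + h) → h = D (ρ_ref − ρ)/ρ.
h = 119 km × (2.782 − 2.662)/2.662 = 5.36 km.

5.36 km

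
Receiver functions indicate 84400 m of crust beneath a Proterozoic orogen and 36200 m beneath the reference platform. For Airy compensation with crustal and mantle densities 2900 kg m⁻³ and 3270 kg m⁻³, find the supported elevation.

Excess crust Δ = 84400 m − 36200 m = 48200 m, split between elevation h and root r with h + r = Δ.
Airy balance ρ_c h = (ρ_m − ρ_c) r gives r = h ρ_c/(ρ_m − ρ_c), so h (1 + ρ_c/(ρ_m − ρ_c)) = Δ, i.e. h = Δ (ρ_m − ρ_c)/ρ_m.
h = 48200 m × 370/3270 = 5450 m.

5450 m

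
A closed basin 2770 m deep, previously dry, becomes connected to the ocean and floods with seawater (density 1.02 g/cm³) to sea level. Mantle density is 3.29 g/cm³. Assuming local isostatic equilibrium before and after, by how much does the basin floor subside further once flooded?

1240 m

After flooding the water column is d + s deep. Its weight must equal the weight of mantle displaced by the extra subsidence s: (d + s) ρ_w = s ρ_m.
s = d ρ_w / (ρ_m − ρ_w) = 2770 m × 1.02/(3.29 − 1.02) = 1240 m.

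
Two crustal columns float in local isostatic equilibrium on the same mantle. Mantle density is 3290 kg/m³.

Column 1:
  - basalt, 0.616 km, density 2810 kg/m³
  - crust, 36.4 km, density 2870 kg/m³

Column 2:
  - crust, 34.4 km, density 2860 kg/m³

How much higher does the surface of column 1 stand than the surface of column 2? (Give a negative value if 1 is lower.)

For any compensation level in the mantle, the mantle terms cancel and isostasy reduces to e = (Σt_1 − Σt_2) − (Σ(ρt)_1 − Σ(ρt)_2) / ρ_m.
Σt_1 = 37.016 km; Σt_2 = 34.4 km; Σ(ρt)_1 = 106198.96; Σ(ρt)_2 = 98384 (in km·kg/m³).
e = (37.016 − 34.4) − (106198.96 − 98384) / 3290 = 0.241 km.

0.241 km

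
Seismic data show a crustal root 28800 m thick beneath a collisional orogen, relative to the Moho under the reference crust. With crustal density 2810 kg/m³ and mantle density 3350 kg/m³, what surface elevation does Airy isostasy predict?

In Airy isostatic equilibrium: ρ_c h = (ρ_m − ρ_c) r.
h = r (ρ_m − ρ_c) / ρ_c = 28800 m × (3350 − 2810) / 2810 = 5530 m.

5530 m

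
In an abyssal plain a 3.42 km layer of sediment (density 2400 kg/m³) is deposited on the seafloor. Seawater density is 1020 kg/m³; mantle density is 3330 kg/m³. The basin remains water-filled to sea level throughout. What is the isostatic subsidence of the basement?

Submarine loading: the sediment displaces seawater, and the subsidence is in turn flooded, so s (ρ_m − ρ_w) = t (ρ_sed − ρ_w).
s = 3.42 km × (2400 − 1020) / (3330 − 1020) = 2.04 km.

2.04 km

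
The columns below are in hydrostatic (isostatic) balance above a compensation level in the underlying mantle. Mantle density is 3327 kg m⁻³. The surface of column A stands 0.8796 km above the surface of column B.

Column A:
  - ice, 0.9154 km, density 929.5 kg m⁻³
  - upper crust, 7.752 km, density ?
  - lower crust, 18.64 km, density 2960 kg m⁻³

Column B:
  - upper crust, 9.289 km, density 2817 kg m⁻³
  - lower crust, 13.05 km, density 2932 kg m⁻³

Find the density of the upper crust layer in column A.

2840 kg m⁻³

Take the compensation level at the base of the deeper column (depth z_c below the surface of column A) and equate Σ ρ_i t_i down to z_c; mantle fills any gap and the z_c terms cancel.
Column A: 0.9154×929.5 + 7.752×ρ + 18.64×2960 + (z_c − 27.3074)×3327
Column B: 0.8796×0 + 9.289×2817 + 13.05×2932 + (z_c − 0.8796 − 22.339)×3327
The z_c×3327 term appears on both sides and cancels. Collect the known terms of each column as K = Σ(ρt)_known − 3327 × (depth of known layers): K_A = 56025.2643 − 3327×27.3074 = −34826.4555; K_B = 64429.713 − 3327×(0.8796 + 22.339) = −12818.5692.
Balance: K_A + 7.752×ρ = K_B, so ρ = (K_B − K_A)/7.752 = 22007.9/7.752 = 2840 kg m⁻³.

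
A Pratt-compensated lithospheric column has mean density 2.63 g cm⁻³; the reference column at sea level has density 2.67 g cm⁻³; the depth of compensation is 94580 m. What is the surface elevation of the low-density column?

ρ_ref D = ρ (D + h) → h = D (ρ_ref − ρ)/ρ.
h = 94580 m × (2.67 − 2.63)/2.63 = 1440 m.

1440 m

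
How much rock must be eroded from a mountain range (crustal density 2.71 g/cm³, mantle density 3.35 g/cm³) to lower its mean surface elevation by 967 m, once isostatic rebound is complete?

5060 m

Net drop Δ = e − u = e − e ρ_c/ρ_m = e (ρ_m − ρ_c)/ρ_m.
e = Δ ρ_m/(ρ_m − ρ_c) = 967 m × 3.35/0.64 = 5060 m.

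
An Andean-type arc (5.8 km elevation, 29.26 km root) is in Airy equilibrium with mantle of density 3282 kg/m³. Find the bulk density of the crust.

2740 kg/m³

ρ_c h = (ρ_m − ρ_c) r → ρ_c (h + r) = ρ_m r → ρ_c = ρ_m r / (h + r).
ρ_c = 3282 × 29.26 km / (5.8 km + 29.26 km) = 2740 kg/m³.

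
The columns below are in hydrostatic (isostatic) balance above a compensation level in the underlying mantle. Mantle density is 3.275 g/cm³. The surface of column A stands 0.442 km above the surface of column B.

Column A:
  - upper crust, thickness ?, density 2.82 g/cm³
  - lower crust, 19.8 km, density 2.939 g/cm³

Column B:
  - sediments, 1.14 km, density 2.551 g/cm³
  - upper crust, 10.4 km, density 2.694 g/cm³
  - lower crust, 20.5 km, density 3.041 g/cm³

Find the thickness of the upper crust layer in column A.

Take the compensation level at the base of the deeper column (depth z_c below the surface of column A) and equate Σ ρ_i t_i down to z_c; mantle fills any gap and the z_c terms cancel.
Column A: x×2.82 + 19.8×2.939 + (z_c − 19.8 − x)×3.275
Column B: 0.442×0 + 1.14×2.551 + 10.4×2.694 + 20.5×3.041 + (z_c − 0.442 − 32.04)×3.275
The z_c×3.275 term appears on both sides and cancels. Collect the known terms of each column as K = Σ(ρt)_known − 3.275 × (depth of known layers): K_A = 58.1922 − 3.275×19.8 = −6.6528; K_B = 93.26624 − 3.275×(0.442 + 32.04) = −13.11231.
Balance: K_A − x×(3.275 − 2.82) = K_B, so x = (K_A − K_B)/(3.275 − 2.82) = 6.45951/0.455 = 14.2 km.

14.2 km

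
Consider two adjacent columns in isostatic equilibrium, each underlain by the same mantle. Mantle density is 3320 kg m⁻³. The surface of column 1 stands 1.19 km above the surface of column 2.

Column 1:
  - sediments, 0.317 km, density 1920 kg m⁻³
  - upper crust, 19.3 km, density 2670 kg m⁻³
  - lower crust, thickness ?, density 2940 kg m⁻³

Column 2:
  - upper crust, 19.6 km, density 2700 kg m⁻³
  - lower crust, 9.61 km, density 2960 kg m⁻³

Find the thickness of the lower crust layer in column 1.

Take the compensation level at the base of the deeper column (depth z_c below the surface of column 1) and equate Σ ρ_i t_i down to z_c; mantle fills any gap and the z_c terms cancel.
Column 1: 0.317×1920 + 19.3×2670 + x×2940 + (z_c − 19.617 − x)×3320
Column 2: 1.19×0 + 19.6×2700 + 9.61×2960 + (z_c − 1.19 − 29.21)×3320
The z_c×3320 term appears on both sides and cancels. Collect the known terms of each column as K = Σ(ρt)_known − 3320 × (depth of known layers): K_1 = 52139.64 − 3320×19.617 = −12988.8; K_2 = 81365.6 − 3320×(1.19 + 29.21) = −19562.4.
Balance: K_1 − x×(3320 − 2940) = K_2, so x = (K_1 − K_2)/(3320 − 2940) = 6573.6/380 = 17.3 km.

17.3 km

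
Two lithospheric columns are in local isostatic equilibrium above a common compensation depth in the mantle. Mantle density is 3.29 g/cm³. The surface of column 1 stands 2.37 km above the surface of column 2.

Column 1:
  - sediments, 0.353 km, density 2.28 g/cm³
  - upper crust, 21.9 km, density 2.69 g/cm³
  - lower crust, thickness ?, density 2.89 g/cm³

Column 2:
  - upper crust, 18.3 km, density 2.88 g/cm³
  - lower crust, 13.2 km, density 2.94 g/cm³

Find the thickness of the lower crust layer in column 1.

16.1 km

Take the compensation level at the base of the deeper column (depth z_c below the surface of column 1) and equate Σ ρ_i t_i down to z_c; mantle fills any gap and the z_c terms cancel.
Column 1: 0.353×2.28 + 21.9×2.69 + x×2.89 + (z_c − 22.253 − x)×3.29
Column 2: 2.37×0 + 18.3×2.88 + 13.2×2.94 + (z_c − 2.37 − 31.5)×3.29
The z_c×3.29 term appears on both sides and cancels. Collect the known terms of each column as K = Σ(ρt)_known − 3.29 × (depth of known layers): K_1 = 59.71584 − 3.29×22.253 = −13.49653; K_2 = 91.512 − 3.29×(2.37 + 31.5) = −19.9203.
Balance: K_1 − x×(3.29 − 2.89) = K_2, so x = (K_1 − K_2)/(3.29 − 2.89) = 6.42377/0.4 = 16.1 km.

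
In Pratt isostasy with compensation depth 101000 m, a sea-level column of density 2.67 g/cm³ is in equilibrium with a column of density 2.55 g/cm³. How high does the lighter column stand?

4750 m

ρ_ref D = ρ (D + h) → h = D (ρ_ref − ρ)/ρ.
h = 101000 m × (2.67 − 2.55)/2.55 = 4750 m.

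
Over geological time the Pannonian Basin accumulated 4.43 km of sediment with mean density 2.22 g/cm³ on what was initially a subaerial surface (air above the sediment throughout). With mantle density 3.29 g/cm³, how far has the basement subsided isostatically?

Subaerial load: s = t ρ_sed / ρ_m = 4.43 km × 2.22/3.29 = 2.99 km.

2.99 km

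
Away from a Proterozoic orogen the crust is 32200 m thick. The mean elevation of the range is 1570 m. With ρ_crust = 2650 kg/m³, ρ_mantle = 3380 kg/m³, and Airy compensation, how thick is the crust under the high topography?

39500 m

Root depth r = h ρ_c / (ρ_m − ρ_c) = 1570 m × 2650 / 730 = 5699 m.
Total thickness = T + h + r = 32200 m + 1570 m + 5699 m = 39500 m.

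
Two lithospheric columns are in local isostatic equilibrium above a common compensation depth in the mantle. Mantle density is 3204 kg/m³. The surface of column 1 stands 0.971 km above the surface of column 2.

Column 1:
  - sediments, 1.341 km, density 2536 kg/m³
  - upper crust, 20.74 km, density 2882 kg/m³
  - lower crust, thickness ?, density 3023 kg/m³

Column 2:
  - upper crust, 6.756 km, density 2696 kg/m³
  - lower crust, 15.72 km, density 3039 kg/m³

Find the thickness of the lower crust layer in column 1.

Take the compensation level at the base of the deeper column (depth z_c below the surface of column 1) and equate Σ ρ_i t_i down to z_c; mantle fills any gap and the z_c terms cancel.
Column 1: 1.341×2536 + 20.74×2882 + x×3023 + (z_c − 22.081 − x)×3204
Column 2: 0.971×0 + 6.756×2696 + 15.72×3039 + (z_c − 0.971 − 22.476)×3204
The z_c×3204 term appears on both sides and cancels. Collect the known terms of each column as K = Σ(ρt)_known − 3204 × (depth of known layers): K_1 = 63173.456 − 3204×22.081 = −7574.068; K_2 = 65987.256 − 3204×(0.971 + 22.476) = −9136.932.
Balance: K_1 − x×(3204 − 3023) = K_2, so x = (K_1 − K_2)/(3204 − 3023) = 1562.86/181 = 8.63 km.

8.63 km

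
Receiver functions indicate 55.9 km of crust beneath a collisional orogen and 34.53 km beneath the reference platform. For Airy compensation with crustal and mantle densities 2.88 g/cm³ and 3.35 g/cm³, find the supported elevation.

3 km

Excess crust Δ = 55.9 km − 34.53 km = 21.37 km, split between elevation h and root r with h + r = Δ.
Airy balance ρ_c h = (ρ_m − ρ_c) r gives r = h ρ_c/(ρ_m − ρ_c), so h (1 + ρ_c/(ρ_m − ρ_c)) = Δ, i.e. h = Δ (ρ_m − ρ_c)/ρ_m.
h = 21.37 km × 0.47/3.35 = 3 km.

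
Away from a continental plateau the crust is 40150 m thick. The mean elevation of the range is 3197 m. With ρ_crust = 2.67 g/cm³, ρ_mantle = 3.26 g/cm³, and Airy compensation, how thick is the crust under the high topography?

Root depth r = h ρ_c / (ρ_m − ρ_c) = 3197 m × 2.67 / 0.59 = 14470 m.
Total thickness = T + h + r = 40150 m + 3197 m + 14470 m = 57800 m.

57800 m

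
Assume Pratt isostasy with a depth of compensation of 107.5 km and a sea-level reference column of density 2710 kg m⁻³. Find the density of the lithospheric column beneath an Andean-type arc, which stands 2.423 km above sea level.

Pratt balance: ρ_ref D = ρ (D + h).
ρ = ρ_ref D/(D + h) = 2710 × 107.5 km/(107.5 km + 2.423 km) = 2650 kg m⁻³.

2650 kg m⁻³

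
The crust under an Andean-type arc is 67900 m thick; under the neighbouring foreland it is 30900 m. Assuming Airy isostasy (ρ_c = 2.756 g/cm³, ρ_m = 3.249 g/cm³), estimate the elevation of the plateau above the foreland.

Excess crust Δ = 67900 m − 30900 m = 37000 m, split between elevation h and root r with h + r = Δ.
Airy balance ρ_c h = (ρ_m − ρ_c) r gives r = h ρ_c/(ρ_m − ρ_c), so h (1 + ρ_c/(ρ_m − ρ_c)) = Δ, i.e. h = Δ (ρ_m − ρ_c)/ρ_m.
h = 37000 m × 0.493/3.249 = 5610 m.

5610 m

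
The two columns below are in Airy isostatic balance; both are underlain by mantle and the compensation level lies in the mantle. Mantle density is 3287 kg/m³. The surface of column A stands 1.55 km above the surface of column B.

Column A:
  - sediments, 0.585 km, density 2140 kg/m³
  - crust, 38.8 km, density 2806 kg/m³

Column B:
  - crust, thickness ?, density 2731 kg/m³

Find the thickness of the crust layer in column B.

25.6 km

Take the compensation level at the base of the deeper column (depth z_c below the surface of column A) and equate Σ ρ_i t_i down to z_c; mantle fills any gap and the z_c terms cancel.
Column A: 0.585×2140 + 38.8×2806 + (z_c − 39.385)×3287
Column B: 1.55×0 + x×2731 + (z_c − 1.55 − 0 − x)×3287
The z_c×3287 term appears on both sides and cancels. Collect the known terms of each column as K = Σ(ρt)_known − 3287 × (depth of known layers): K_A = 110124.7 − 3287×39.385 = −19333.795; K_B = 0 − 3287×(1.55 + 0) = −5094.85.
Balance: K_A = K_B − x×(3287 − 2731), so x = (K_B − K_A)/(3287 − 2731) = 14238.9/556 = 25.6 km.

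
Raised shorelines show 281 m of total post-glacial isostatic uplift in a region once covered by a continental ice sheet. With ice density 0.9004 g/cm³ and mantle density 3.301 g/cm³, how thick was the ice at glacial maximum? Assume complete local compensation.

u = t ρ_ice/ρ_m → t = u ρ_m/ρ_ice = 281 m × 3.301/0.9004 = 1030 m.

1030 m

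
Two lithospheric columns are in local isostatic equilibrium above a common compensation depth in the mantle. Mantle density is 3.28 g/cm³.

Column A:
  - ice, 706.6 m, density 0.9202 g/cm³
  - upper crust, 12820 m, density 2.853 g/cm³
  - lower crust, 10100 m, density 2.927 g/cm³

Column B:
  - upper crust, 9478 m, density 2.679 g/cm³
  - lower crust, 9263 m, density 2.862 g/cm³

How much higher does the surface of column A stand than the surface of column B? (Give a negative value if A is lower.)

347 m

For any compensation level in the mantle, the mantle terms cancel and isostasy reduces to e = (Σt_A − Σt_B) − (Σ(ρt)_A − Σ(ρt)_B) / ρ_m.
Σt_A = 23626.6 m; Σt_B = 18741 m; Σ(ρt)_A = 66788.3733; Σ(ρt)_B = 51902.268 (in m·g/cm³).
e = (23626.6 − 18741) − (66788.3733 − 51902.268) / 3.28 = 347 m.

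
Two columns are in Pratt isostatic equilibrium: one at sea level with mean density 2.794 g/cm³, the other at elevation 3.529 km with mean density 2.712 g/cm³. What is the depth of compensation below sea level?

117 km

ρ_ref D = ρ (D + h) → D (ρ_ref − ρ) = ρ h.
D = ρ h/(ρ_ref − ρ) = 2.712 × 3.529 km/(2.794 − 2.712) = 117 km.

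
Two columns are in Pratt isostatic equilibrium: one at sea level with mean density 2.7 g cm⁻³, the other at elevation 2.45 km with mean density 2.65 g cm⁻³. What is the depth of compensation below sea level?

ρ_ref D = ρ (D + h) → D (ρ_ref − ρ) = ρ h.
D = ρ h/(ρ_ref − ρ) = 2.65 × 2.45 km/(2.7 − 2.65) = 130 km.

130 km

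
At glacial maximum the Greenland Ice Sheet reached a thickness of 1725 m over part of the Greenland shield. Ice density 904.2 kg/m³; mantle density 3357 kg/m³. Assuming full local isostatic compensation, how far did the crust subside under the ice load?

Equating mass per unit area of the two columns: the ice load ρ_ice t is balanced by mantle displaced below, ρ_m s.
s = t ρ_ice / ρ_m = 1725 m × 904.2/3357 = 465 m.

465 m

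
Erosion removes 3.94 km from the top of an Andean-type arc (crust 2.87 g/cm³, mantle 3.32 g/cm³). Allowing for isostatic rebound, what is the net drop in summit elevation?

0.534 km

Rebound u = e ρ_c/ρ_m = 3.94 km × 2.87/3.32 = 3.406 km.
Net surface drop = e − u = 3.94 km − 3.406 km = e (ρ_m − ρ_c)/ρ_m = 0.534 km.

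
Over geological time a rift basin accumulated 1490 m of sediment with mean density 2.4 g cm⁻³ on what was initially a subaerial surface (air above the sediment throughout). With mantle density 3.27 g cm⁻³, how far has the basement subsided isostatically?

Subaerial load: s = t ρ_sed / ρ_m = 1490 m × 2.4/3.27 = 1090 m.

1090 m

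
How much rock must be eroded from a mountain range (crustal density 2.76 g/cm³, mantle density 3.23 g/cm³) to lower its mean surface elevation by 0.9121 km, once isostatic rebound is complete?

Net drop Δ = e − u = e − e ρ_c/ρ_m = e (ρ_m − ρ_c)/ρ_m.
e = Δ ρ_m/(ρ_m − ρ_c) = 0.9121 km × 3.23/0.47 = 6.27 km.

6.27 km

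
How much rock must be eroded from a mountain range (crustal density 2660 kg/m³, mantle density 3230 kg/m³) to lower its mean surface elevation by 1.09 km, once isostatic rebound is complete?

Net drop Δ = e − u = e − e ρ_c/ρ_m = e (ρ_m − ρ_c)/ρ_m.
e = Δ ρ_m/(ρ_m − ρ_c) = 1.09 km × 3230/570 = 6.18 km.

6.18 km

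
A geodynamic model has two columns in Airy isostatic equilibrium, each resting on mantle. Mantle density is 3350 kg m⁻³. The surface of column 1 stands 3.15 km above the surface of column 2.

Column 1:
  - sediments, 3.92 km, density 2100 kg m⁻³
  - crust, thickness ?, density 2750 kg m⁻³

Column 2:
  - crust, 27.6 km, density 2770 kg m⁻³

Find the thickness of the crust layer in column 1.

36.1 km

Take the compensation level at the base of the deeper column (depth z_c below the surface of column 1) and equate Σ ρ_i t_i down to z_c; mantle fills any gap and the z_c terms cancel.
Column 1: 3.92×2100 + x×2750 + (z_c − 3.92 − x)×3350
Column 2: 3.15×0 + 27.6×2770 + (z_c − 3.15 − 27.6)×3350
The z_c×3350 term appears on both sides and cancels. Collect the known terms of each column as K = Σ(ρt)_known − 3350 × (depth of known layers): K_1 = 8232 − 3350×3.92 = −4900; K_2 = 76452 − 3350×(3.15 + 27.6) = −26560.5.
Balance: K_1 − x×(3350 − 2750) = K_2, so x = (K_1 − K_2)/(3350 − 2750) = 21660.5/600 = 36.1 km.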